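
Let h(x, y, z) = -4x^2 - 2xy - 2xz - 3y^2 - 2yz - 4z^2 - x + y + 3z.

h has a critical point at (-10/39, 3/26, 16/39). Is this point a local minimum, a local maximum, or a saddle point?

local maximum

The Hessian is constant: H = [[-8, -2, -2], [-2, -6, -2], [-2, -2, -8]].
Leading principal minors: Δ₁ = -8, Δ₂ = 44, Δ₃ = -312.
The minors alternate sign starting negative (−, +, −), so H is negative definite: a local maximum.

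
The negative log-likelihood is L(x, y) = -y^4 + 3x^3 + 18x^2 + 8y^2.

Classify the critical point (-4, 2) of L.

local maximum

The mixed partial ∂²L/∂x∂y is 0, so the Hessian at any point is diag(L_xx, L_yy) = diag(18(x + 2), 4(-3y^2 + 4)).
At (-4, 2): H = diag(-36, -32).
Both eigenvalues are negative, so H is negative definite: a local maximum.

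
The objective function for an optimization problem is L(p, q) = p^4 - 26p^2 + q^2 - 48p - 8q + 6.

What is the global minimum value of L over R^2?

-362

L(p,q) separates as A(p) + B(q) + 6, so its minimum is min A + min B + 6.
A'(p) = 4(p - 4)(p + 1)(p + 3) vanishes at p ∈ {-3, -1, 4}; B'(q) = 2q - 8 vanishes at q ∈ {4}.
Local minima of A (where A''>0): A(-3)=-9, A(4)=-352. Local minima of B: B(4)=-16.
So the global minimum of L is A(4) + B(4) + 6 = -352 − 16 + 6 = -362, attained at (4, 4).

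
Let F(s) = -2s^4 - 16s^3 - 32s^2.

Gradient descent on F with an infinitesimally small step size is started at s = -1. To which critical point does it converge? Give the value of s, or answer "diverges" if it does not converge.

-2

F'(s) = -8s(s + 2)(s + 4), so F'(-1) = 24.
Gradient descent moves in the -F' direction, i.e. s is decreasing.
The nearest critical point in that direction is s = -2, where F'' = 32 > 0 (a local minimum). The iterate converges there.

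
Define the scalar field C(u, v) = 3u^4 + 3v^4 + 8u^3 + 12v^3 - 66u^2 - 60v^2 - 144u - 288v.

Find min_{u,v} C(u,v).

C(u,v) separates as P(u) + Q(v), so its minimum is min P + min Q.
P'(u) = 12(u - 3)(u + 1)(u + 4) vanishes at u ∈ {-4, -1, 3}; Q'(v) = 12(v - 3)(v + 2)(v + 4) vanishes at v ∈ {-4, -2, 3}.
Local minima of P (where P''>0): P(-4)=-224, P(3)=-567. Local minima of Q: Q(-4)=192, Q(3)=-837.
So the global minimum of C is P(3) + Q(3) = -567 − 837 = -1404, attained at (3, 3).

-1404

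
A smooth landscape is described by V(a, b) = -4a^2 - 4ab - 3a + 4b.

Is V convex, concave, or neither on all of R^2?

V is quadratic, so its Hessian is the constant matrix H = [[-8, -4], [-4, 0]].
det(H) = -16, tr(H) = -8.
det(H) < 0, so H is indefinite: neither convex nor concave.

neither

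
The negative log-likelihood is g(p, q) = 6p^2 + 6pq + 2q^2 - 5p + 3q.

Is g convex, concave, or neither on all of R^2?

g is quadratic, so its Hessian is the constant matrix H = [[12, 6], [6, 4]].
det(H) = 12, tr(H) = 16.
det(H) > 0 and tr(H) > 0, so H is positive definite everywhere: convex.

convex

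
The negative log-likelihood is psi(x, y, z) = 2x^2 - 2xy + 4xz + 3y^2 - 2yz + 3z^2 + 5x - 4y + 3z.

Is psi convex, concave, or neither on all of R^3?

convex

psi is quadratic, so its Hessian is the constant matrix H = [[4, -2, 4], [-2, 6, -2], [4, -2, 6]].
Leading principal minors: 4, 20, 40.
All positive ⇒ H ≻ 0 ⇒ convex.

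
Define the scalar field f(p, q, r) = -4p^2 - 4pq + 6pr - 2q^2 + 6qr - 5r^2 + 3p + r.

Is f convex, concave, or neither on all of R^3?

f is quadratic, so its Hessian is the constant matrix H = [[-8, -4, 6], [-4, -4, 6], [6, 6, -10]].
Leading principal minors: -8, 16, -16.
Signs alternate −, +, − ⇒ H ≺ 0 ⇒ concave.

concave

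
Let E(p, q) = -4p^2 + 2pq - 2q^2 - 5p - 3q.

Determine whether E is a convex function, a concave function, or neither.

E is quadratic, so its Hessian is the constant matrix H = [[-8, 2], [2, -4]].
det(H) = 28, tr(H) = -12.
det(H) > 0 and tr(H) < 0, so H is negative definite everywhere: concave.

concave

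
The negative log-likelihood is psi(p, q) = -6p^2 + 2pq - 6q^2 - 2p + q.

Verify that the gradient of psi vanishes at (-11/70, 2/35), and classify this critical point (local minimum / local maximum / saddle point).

∇psi = (-12p + 2q - 2, 2p - 12q + 1); substituting (-11/70, 2/35) gives ∇psi = (0, 0), so (-11/70, 2/35) is indeed a critical point.
The Hessian of psi is constant: H = [[-12, 2], [2, -12]].
det(H) = (-12)·(-12) − 2² = 140.
det(H) > 0 and tr(H) = -24 < 0, so H is negative definite and the point is a local maximum.

local maximum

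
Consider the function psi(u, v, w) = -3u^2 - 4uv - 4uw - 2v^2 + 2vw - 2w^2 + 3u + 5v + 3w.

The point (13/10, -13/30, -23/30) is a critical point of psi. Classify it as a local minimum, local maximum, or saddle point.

saddle point

The Hessian is constant: H = [[-6, -4, -4], [-4, -4, 2], [-4, 2, -4]].
Leading principal minors: Δ₁ = -6, Δ₂ = 8, Δ₃ = 120.
The minors fit neither the all-positive nor the alternating-sign pattern, so H is indefinite: a saddle point.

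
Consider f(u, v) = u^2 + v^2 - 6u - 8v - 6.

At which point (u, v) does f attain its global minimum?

(3, 4)

f(u,v) separates as P(u) + Q(v) − 6, so its minimum is min P + min Q − 6.
P'(u) = 2u - 6 vanishes at u ∈ {3}; Q'(v) = 2v - 8 vanishes at v ∈ {4}.
Local minima of P (where P''>0): P(3)=-9. Local minima of Q: Q(4)=-16.
So the global minimum of f is P(3) + Q(4) − 6 = -9 − 16 − 6 = -31, attained at (3, 4).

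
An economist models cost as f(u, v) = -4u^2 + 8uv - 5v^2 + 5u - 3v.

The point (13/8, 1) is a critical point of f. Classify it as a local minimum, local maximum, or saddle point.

local maximum

The Hessian of f is constant: H = [[-8, 8], [8, -10]].
det(H) = (-8)·(-10) − 8² = 16.
det(H) > 0 and tr(H) = -18 < 0, so H is negative definite and the point is a local maximum.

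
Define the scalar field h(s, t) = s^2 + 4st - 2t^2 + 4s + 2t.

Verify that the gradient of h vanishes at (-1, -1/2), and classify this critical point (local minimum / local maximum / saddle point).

saddle point

∇h = (2s + 4t + 4, 4s - 4t + 2); substituting (-1, -1/2) gives ∇h = (0, 0), so (-1, -1/2) is indeed a critical point.
The Hessian of h is constant: H = [[2, 4], [4, -4]].
det(H) = 2·(-4) − 4² = -24.
Since det(H) < 0, H is indefinite and the critical point is a saddle point.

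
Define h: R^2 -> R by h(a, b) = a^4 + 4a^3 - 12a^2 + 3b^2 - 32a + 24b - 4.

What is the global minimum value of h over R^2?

-116

h(a,b) separates as P(a) + Q(b) − 4, so its minimum is min P + min Q − 4.
P'(a) = 4(a - 2)(a + 1)(a + 4) vanishes at a ∈ {-4, -1, 2}; Q'(b) = 6b + 24 vanishes at b ∈ {-4}.
Local minima of P (where P''>0): P(-4)=-64, P(2)=-64. Local minima of Q: Q(-4)=-48.
So the global minimum of h is P(-4) + Q(-4) − 4 = -64 − 48 − 4 = -116, attained at (-4, -4).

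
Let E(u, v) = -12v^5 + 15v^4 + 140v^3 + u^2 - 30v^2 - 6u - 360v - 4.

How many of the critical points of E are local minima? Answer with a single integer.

2

E separates as a function of u plus a function of v, so ∇E=0 decouples.
∂E/∂u = 2(u - 3) = 0 at u ∈ {3}; ∂E/∂v = -60(v - 3)(v - 1)(v + 1)(v + 2) = 0 at v ∈ {-2, -1, 1, 3}.
The Hessian is diagonal: diag(E_uu, E_vv). Second derivatives: E_uu(3)=2; E_vv(-2)=900, E_vv(-1)=-480, E_vv(1)=720, E_vv(3)=-2400.
Local minima occur where both diagonal entries positive: (3, -2), (3, 1). Count: 2.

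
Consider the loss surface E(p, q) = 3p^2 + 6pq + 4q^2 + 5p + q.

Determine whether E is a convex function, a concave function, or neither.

convex

E is quadratic, so its Hessian is the constant matrix H = [[6, 6], [6, 8]].
det(H) = 12, tr(H) = 14.
det(H) > 0 and tr(H) > 0, so H is positive definite everywhere: convex.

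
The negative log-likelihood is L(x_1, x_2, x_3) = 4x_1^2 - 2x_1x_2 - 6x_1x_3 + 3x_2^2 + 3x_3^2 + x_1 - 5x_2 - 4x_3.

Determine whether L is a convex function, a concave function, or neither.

convex

L is quadratic, so its Hessian is the constant matrix H = [[8, -2, -6], [-2, 6, 0], [-6, 0, 6]].
Leading principal minors: 8, 44, 48.
All positive ⇒ H ≻ 0 ⇒ convex.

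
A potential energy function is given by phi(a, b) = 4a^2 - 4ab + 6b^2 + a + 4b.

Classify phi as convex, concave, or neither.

convex

phi is quadratic, so its Hessian is the constant matrix H = [[8, -4], [-4, 12]].
det(H) = 80, tr(H) = 20.
det(H) > 0 and tr(H) > 0, so H is positive definite everywhere: convex.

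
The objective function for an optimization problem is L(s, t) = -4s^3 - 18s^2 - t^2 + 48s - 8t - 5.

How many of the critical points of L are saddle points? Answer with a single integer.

L separates as a function of s plus a function of t, so ∇L=0 decouples.
∂L/∂s = -12(s - 1)(s + 4) = 0 at s ∈ {-4, 1}; ∂L/∂t = -2(t + 4) = 0 at t ∈ {-4}.
The Hessian is diagonal: diag(L_ss, L_tt). Second derivatives: L_ss(-4)=60, L_ss(1)=-60; L_tt(-4)=-2.
Saddle points occur where the two diagonal entries have opposite signs: (-4, -4). Count: 1.

1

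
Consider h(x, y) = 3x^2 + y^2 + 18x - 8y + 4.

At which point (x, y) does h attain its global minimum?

h(x,y) separates as P(x) + Q(y) + 4, so its minimum is min P + min Q + 4.
P'(x) = 6x + 18 vanishes at x ∈ {-3}; Q'(y) = 2y - 8 vanishes at y ∈ {4}.
Local minima of P (where P''>0): P(-3)=-27. Local minima of Q: Q(4)=-16.
So the global minimum of h is P(-3) + Q(4) + 4 = -27 − 16 + 4 = -39, attained at (-3, 4).

(-3, 4)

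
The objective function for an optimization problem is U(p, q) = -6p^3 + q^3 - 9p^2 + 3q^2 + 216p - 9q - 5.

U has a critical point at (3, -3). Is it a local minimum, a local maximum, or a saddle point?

local maximum

The mixed partial ∂²U/∂p∂q is 0, so the Hessian at any point is diag(U_pp, U_qq) = diag(-18(2p + 1), 6(q + 1)).
At (3, -3): H = diag(-126, -12).
Both eigenvalues are negative, so H is negative definite: a local maximum.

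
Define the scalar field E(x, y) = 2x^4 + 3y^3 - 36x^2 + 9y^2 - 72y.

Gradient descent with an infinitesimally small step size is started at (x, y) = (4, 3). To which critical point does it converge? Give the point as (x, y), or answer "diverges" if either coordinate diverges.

E is separable, so gradient descent decouples: x follows -∂E/∂x, y follows -∂E/∂y.
∂E/∂x = 8x(x - 3)(x + 3); at x=4 this is 224, so x decreases.
∂E/∂y = 9(y - 2)(y + 4); at y=3 this is 63, so y decreases.
x converges to its nearest critical value 3 (a local min of the x-part); y converges to 2. The iterate converges to (3, 2).

(3, 2)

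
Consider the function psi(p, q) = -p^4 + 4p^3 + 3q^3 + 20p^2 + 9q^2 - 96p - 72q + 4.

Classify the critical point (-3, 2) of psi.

saddle point

The mixed partial ∂²psi/∂p∂q is 0, so the Hessian at any point is diag(psi_pp, psi_qq) = diag(4(-3p^2 + 6p + 10), 18(q + 1)).
At (-3, 2): H = diag(-140, 54).
The eigenvalues have opposite signs, so H is indefinite: a saddle point.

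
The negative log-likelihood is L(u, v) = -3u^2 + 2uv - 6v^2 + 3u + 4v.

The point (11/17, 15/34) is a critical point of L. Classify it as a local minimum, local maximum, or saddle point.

The Hessian of L is constant: H = [[-6, 2], [2, -12]].
det(H) = (-6)·(-12) − 2² = 68.
det(H) > 0 and tr(H) = -18 < 0, so H is negative definite and the point is a local maximum.

local maximum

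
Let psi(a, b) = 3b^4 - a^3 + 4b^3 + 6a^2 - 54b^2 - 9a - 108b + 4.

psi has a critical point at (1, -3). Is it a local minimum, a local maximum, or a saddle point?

local minimum

The mixed partial ∂²psi/∂a∂b is 0, so the Hessian at any point is diag(psi_aa, psi_bb) = diag(6(-a + 2), 12(3b^2 + 2b - 9)).
At (1, -3): H = diag(6, 144).
Both eigenvalues are positive, so H is positive definite: a local minimum.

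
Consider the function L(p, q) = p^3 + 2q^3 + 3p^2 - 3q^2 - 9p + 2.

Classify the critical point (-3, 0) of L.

The mixed partial ∂²L/∂p∂q is 0, so the Hessian at any point is diag(L_pp, L_qq) = diag(6(p + 1), 6(2q - 1)).
At (-3, 0): H = diag(-12, -6).
Both eigenvalues are negative, so H is negative definite: a local maximum.

local maximum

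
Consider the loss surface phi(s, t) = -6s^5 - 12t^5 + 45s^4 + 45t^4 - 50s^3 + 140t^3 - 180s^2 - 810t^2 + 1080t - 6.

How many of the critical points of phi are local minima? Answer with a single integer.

4

phi separates as a function of s plus a function of t, so ∇phi=0 decouples.
∂phi/∂s = -30s(s - 4)(s - 3)(s + 1) = 0 at s ∈ {-1, 0, 3, 4}; ∂phi/∂t = -60(t - 3)(t - 2)(t - 1)(t + 3) = 0 at t ∈ {-3, 1, 2, 3}.
The Hessian is diagonal: diag(phi_ss, phi_tt). Second derivatives: phi_ss(-1)=600, phi_ss(0)=-360, phi_ss(3)=360, phi_ss(4)=-600; phi_tt(-3)=7200, phi_tt(1)=-480, phi_tt(2)=300, phi_tt(3)=-720.
Local minima occur where both diagonal entries positive: (-1, -3), (-1, 2), (3, -3), (3, 2). Count: 4.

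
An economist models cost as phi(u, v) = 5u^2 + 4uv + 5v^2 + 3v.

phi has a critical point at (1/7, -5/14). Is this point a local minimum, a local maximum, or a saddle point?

local minimum

The Hessian of phi is constant: H = [[10, 4], [4, 10]].
det(H) = 10·10 − 4² = 84.
det(H) > 0 and tr(H) = 20 > 0, so H is positive definite and the point is a local minimum.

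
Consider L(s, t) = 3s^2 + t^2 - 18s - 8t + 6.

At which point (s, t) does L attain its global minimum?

L(s,t) separates as P(s) + Q(t) + 6, so its minimum is min P + min Q + 6.
P'(s) = 6s - 18 vanishes at s ∈ {3}; Q'(t) = 2(t - 4) vanishes at t ∈ {4}.
Local minima of P (where P''>0): P(3)=-27. Local minima of Q: Q(4)=-16.
So the global minimum of L is P(3) + Q(4) + 6 = -27 − 16 + 6 = -37, attained at (3, 4).

(3, 4)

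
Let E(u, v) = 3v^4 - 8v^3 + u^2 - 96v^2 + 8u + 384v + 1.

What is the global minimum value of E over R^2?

E(u,v) separates as P(u) + Q(v) + 1, so its minimum is min P + min Q + 1.
P'(u) = 2u + 8 vanishes at u ∈ {-4}; Q'(v) = 12(v - 4)(v - 2)(v + 4) vanishes at v ∈ {-4, 2, 4}.
Local minima of P (where P''>0): P(-4)=-16. Local minima of Q: Q(-4)=-1792, Q(4)=256.
So the global minimum of E is P(-4) + Q(-4) + 1 = -16 − 1792 + 1 = -1807, attained at (-4, -4).

-1807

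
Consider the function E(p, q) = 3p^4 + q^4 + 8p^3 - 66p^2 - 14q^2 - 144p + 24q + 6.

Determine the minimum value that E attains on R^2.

E(p,q) separates as A(p) + B(q) + 6, so its minimum is min A + min B + 6.
A'(p) = 12(p - 3)(p + 1)(p + 4) vanishes at p ∈ {-4, -1, 3}; B'(q) = 4(q - 2)(q - 1)(q + 3) vanishes at q ∈ {-3, 1, 2}.
Local minima of A (where A''>0): A(-4)=-224, A(3)=-567. Local minima of B: B(-3)=-117, B(2)=8.
So the global minimum of E is A(3) + B(-3) + 6 = -567 − 117 + 6 = -678, attained at (3, -3).

-678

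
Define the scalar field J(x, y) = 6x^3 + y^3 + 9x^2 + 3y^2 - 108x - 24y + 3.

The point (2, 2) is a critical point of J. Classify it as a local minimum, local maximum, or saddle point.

The mixed partial ∂²J/∂x∂y is 0, so the Hessian at any point is diag(J_xx, J_yy) = diag(18(2x + 1), 6(y + 1)).
At (2, 2): H = diag(90, 18).
Both eigenvalues are positive, so H is positive definite: a local minimum.

local minimum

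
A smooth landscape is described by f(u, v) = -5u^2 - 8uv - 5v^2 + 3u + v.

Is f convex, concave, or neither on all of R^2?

concave

f is quadratic, so its Hessian is the constant matrix H = [[-10, -8], [-8, -10]].
det(H) = 36, tr(H) = -20.
det(H) > 0 and tr(H) < 0, so H is negative definite everywhere: concave.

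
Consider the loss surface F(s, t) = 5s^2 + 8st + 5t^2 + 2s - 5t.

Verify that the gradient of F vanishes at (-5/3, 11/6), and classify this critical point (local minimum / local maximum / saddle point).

∇F = (10s + 8t + 2, 8s + 10t - 5); substituting (-5/3, 11/6) gives ∇F = (0, 0), so (-5/3, 11/6) is indeed a critical point.
The Hessian of F is constant: H = [[10, 8], [8, 10]].
det(H) = 10·10 − 8² = 36.
det(H) > 0 and tr(H) = 20 > 0, so H is positive definite and the point is a local minimum.

local minimum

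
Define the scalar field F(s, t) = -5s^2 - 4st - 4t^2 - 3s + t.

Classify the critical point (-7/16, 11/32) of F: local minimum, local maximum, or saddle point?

local maximum

The Hessian of F is constant: H = [[-10, -4], [-4, -8]].
det(H) = (-10)·(-8) − (-4)² = 64.
det(H) > 0 and tr(H) = -18 < 0, so H is negative definite and the point is a local maximum.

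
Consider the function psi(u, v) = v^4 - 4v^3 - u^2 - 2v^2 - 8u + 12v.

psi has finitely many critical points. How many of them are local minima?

psi separates as a function of u plus a function of v, so ∇psi=0 decouples.
∂psi/∂u = -2(u + 4) = 0 at u ∈ {-4}; ∂psi/∂v = 4(v - 3)(v - 1)(v + 1) = 0 at v ∈ {-1, 1, 3}.
The Hessian is diagonal: diag(psi_uu, psi_vv). Second derivatives: psi_uu(-4)=-2; psi_vv(-1)=32, psi_vv(1)=-16, psi_vv(3)=32.
Local minima occur where both diagonal entries positive: none. Count: 0.

0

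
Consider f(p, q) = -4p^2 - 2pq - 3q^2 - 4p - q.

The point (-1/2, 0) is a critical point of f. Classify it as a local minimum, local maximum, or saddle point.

The Hessian of f is constant: H = [[-8, -2], [-2, -6]].
det(H) = (-8)·(-6) − (-2)² = 44.
det(H) > 0 and tr(H) = -14 < 0, so H is negative definite and the point is a local maximum.

local maximum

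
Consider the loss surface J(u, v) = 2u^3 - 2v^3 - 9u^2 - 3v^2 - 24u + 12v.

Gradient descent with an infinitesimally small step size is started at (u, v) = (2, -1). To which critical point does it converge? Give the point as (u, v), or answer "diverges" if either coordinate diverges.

(4, -2)

J is separable, so gradient descent decouples: u follows -∂J/∂u, v follows -∂J/∂v.
∂J/∂u = 6(u - 4)(u + 1); at u=2 this is -36, so u increases.
∂J/∂v = -6(v - 1)(v + 2); at v=-1 this is 12, so v decreases.
u converges to its nearest critical value 4 (a local min of the u-part); v converges to -2. The iterate converges to (4, -2).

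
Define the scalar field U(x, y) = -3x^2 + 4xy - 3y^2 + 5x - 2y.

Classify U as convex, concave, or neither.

U is quadratic, so its Hessian is the constant matrix H = [[-6, 4], [4, -6]].
det(H) = 20, tr(H) = -12.
det(H) > 0 and tr(H) < 0, so H is negative definite everywhere: concave.

concave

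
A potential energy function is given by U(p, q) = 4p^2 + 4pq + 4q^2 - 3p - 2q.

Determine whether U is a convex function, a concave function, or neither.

convex

U is quadratic, so its Hessian is the constant matrix H = [[8, 4], [4, 8]].
det(H) = 48, tr(H) = 16.
det(H) > 0 and tr(H) > 0, so H is positive definite everywhere: convex.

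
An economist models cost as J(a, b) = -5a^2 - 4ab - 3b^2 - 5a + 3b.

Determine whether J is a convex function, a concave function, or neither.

concave

J is quadratic, so its Hessian is the constant matrix H = [[-10, -4], [-4, -6]].
det(H) = 44, tr(H) = -16.
det(H) > 0 and tr(H) < 0, so H is negative definite everywhere: concave.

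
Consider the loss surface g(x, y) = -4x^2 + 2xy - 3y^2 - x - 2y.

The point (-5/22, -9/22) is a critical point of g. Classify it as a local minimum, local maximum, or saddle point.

local maximum

The Hessian of g is constant: H = [[-8, 2], [2, -6]].
det(H) = (-8)·(-6) − 2² = 44.
det(H) > 0 and tr(H) = -14 < 0, so H is negative definite and the point is a local maximum.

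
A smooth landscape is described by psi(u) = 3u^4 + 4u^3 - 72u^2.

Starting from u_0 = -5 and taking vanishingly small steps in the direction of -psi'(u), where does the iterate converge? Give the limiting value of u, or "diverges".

psi'(u) = 12u(u - 3)(u + 4), so psi'(-5) = -480.
Gradient descent moves in the -psi' direction, i.e. u is increasing.
The nearest critical point in that direction is u = -4, where psi'' = 336 > 0 (a local minimum). The iterate converges there.

-4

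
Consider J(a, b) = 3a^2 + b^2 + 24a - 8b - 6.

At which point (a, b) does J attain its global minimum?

(-4, 4)

J(a,b) separates as P(a) + Q(b) − 6, so its minimum is min P + min Q − 6.
P'(a) = 6a + 24 vanishes at a ∈ {-4}; Q'(b) = 2b - 8 vanishes at b ∈ {4}.
Local minima of P (where P''>0): P(-4)=-48. Local minima of Q: Q(4)=-16.
So the global minimum of J is P(-4) + Q(4) − 6 = -48 − 16 − 6 = -70, attained at (-4, 4).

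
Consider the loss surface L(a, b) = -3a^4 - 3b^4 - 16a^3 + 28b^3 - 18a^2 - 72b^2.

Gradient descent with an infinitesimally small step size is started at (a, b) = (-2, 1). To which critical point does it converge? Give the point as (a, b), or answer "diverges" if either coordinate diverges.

L is separable, so gradient descent decouples: a follows -∂L/∂a, b follows -∂L/∂b.
∂L/∂a = -12a(a + 1)(a + 3); at a=-2 this is -24, so a increases.
∂L/∂b = -12b(b - 4)(b - 3); at b=1 this is -72, so b increases.
a converges to its nearest critical value -1 (a local min of the a-part); b converges to 3. The iterate converges to (-1, 3).

(-1, 3)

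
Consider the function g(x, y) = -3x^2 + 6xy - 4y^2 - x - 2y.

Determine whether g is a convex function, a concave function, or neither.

concave

g is quadratic, so its Hessian is the constant matrix H = [[-6, 6], [6, -8]].
det(H) = 12, tr(H) = -14.
det(H) > 0 and tr(H) < 0, so H is negative definite everywhere: concave.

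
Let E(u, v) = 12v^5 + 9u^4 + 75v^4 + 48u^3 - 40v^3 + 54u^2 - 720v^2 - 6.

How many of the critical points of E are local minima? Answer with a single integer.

4

E separates as a function of u plus a function of v, so ∇E=0 decouples.
∂E/∂u = 36u(u + 1)(u + 3) = 0 at u ∈ {-3, -1, 0}; ∂E/∂v = 60v(v - 2)(v + 3)(v + 4) = 0 at v ∈ {-4, -3, 0, 2}.
The Hessian is diagonal: diag(E_uu, E_vv). Second derivatives: E_uu(-3)=216, E_uu(-1)=-72, E_uu(0)=108; E_vv(-4)=-1440, E_vv(-3)=900, E_vv(0)=-1440, E_vv(2)=3600.
Local minima occur where both diagonal entries positive: (-3, -3), (-3, 2), (0, -3), (0, 2). Count: 4.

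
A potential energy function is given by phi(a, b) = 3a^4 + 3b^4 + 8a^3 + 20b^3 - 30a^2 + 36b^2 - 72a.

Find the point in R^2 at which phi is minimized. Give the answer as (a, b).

(2, 0)

phi(a,b) separates as P(a) + Q(b), so its minimum is min P + min Q.
P'(a) = 12(a - 2)(a + 1)(a + 3) vanishes at a ∈ {-3, -1, 2}; Q'(b) = 12b(b + 2)(b + 3) vanishes at b ∈ {-3, -2, 0}.
Local minima of P (where P''>0): P(-3)=-27, P(2)=-152. Local minima of Q: Q(-3)=27, Q(0)=0.
So the global minimum of phi is P(2) + Q(0) = -152 + 0 = -152, attained at (2, 0).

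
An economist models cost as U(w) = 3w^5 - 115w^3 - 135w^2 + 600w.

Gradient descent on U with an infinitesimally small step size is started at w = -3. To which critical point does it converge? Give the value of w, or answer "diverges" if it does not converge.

U'(w) = 15(w - 5)(w - 1)(w + 2)(w + 4), so U'(-3) = -480.
Gradient descent moves in the -U' direction, i.e. w is increasing.
The nearest critical point in that direction is w = -2, where U'' = 630 > 0 (a local minimum). The iterate converges there.

-2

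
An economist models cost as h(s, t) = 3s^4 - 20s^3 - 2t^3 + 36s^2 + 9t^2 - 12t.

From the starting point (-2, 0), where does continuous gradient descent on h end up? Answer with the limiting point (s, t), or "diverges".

(0, 1)

h is separable, so gradient descent decouples: s follows -∂h/∂s, t follows -∂h/∂t.
∂h/∂s = 12s(s - 3)(s - 2); at s=-2 this is -480, so s increases.
∂h/∂t = -6(t - 2)(t - 1); at t=0 this is -12, so t increases.
s converges to its nearest critical value 0 (a local min of the s-part); t converges to 1. The iterate converges to (0, 1).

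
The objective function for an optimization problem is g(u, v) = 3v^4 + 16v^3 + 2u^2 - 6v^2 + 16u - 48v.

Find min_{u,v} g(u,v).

-192

g(u,v) separates as P(u) + Q(v), so its minimum is min P + min Q.
P'(u) = 4u + 16 vanishes at u ∈ {-4}; Q'(v) = 12(v - 1)(v + 1)(v + 4) vanishes at v ∈ {-4, -1, 1}.
Local minima of P (where P''>0): P(-4)=-32. Local minima of Q: Q(-4)=-160, Q(1)=-35.
So the global minimum of g is P(-4) + Q(-4) = -32 − 160 = -192, attained at (-4, -4).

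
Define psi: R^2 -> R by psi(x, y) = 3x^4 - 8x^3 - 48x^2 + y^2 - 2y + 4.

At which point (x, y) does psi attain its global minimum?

psi(x,y) separates as P(x) + Q(y) + 4, so its minimum is min P + min Q + 4.
P'(x) = 12x(x - 4)(x + 2) vanishes at x ∈ {-2, 0, 4}; Q'(y) = 2y - 2 vanishes at y ∈ {1}.
Local minima of P (where P''>0): P(-2)=-80, P(4)=-512. Local minima of Q: Q(1)=-1.
So the global minimum of psi is P(4) + Q(1) + 4 = -512 − 1 + 4 = -509, attained at (4, 1).

(4, 1)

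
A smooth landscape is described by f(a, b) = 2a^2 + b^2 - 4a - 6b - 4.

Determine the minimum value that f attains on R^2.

-15

f(a,b) separates as P(a) + Q(b) − 4, so its minimum is min P + min Q − 4.
P'(a) = 4a - 4 vanishes at a ∈ {1}; Q'(b) = 2b - 6 vanishes at b ∈ {3}.
Local minima of P (where P''>0): P(1)=-2. Local minima of Q: Q(3)=-9.
So the global minimum of f is P(1) + Q(3) − 4 = -2 − 9 − 4 = -15, attained at (1, 3).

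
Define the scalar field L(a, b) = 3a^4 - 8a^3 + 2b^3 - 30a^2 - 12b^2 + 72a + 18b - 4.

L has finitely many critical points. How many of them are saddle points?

L separates as a function of a plus a function of b, so ∇L=0 decouples.
∂L/∂a = 12(a - 3)(a - 1)(a + 2) = 0 at a ∈ {-2, 1, 3}; ∂L/∂b = 6(b - 3)(b - 1) = 0 at b ∈ {1, 3}.
The Hessian is diagonal: diag(L_aa, L_bb). Second derivatives: L_aa(-2)=180, L_aa(1)=-72, L_aa(3)=120; L_bb(1)=-12, L_bb(3)=12.
Saddle points occur where the two diagonal entries have opposite signs: (-2, 1), (1, 3), (3, 1). Count: 3.

3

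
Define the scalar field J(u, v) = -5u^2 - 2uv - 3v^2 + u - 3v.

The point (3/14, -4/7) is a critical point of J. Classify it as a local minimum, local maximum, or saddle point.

The Hessian of J is constant: H = [[-10, -2], [-2, -6]].
det(H) = (-10)·(-6) − (-2)² = 56.
det(H) > 0 and tr(H) = -16 < 0, so H is negative definite and the point is a local maximum.

local maximum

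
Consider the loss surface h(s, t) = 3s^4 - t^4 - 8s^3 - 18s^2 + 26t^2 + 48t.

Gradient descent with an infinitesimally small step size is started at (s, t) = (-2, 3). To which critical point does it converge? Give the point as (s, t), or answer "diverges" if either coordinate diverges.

(-1, -1)

h is separable, so gradient descent decouples: s follows -∂h/∂s, t follows -∂h/∂t.
∂h/∂s = 12s(s - 3)(s + 1); at s=-2 this is -120, so s increases.
∂h/∂t = -4(t - 4)(t + 1)(t + 3); at t=3 this is 96, so t decreases.
s converges to its nearest critical value -1 (a local min of the s-part); t converges to -1. The iterate converges to (-1, -1).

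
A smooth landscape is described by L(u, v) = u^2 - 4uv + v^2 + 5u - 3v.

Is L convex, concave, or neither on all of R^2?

L is quadratic, so its Hessian is the constant matrix H = [[2, -4], [-4, 2]].
det(H) = -12, tr(H) = 4.
det(H) < 0, so H is indefinite: neither convex nor concave.

neither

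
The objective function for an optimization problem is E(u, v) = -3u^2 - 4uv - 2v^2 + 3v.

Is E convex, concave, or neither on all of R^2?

E is quadratic, so its Hessian is the constant matrix H = [[-6, -4], [-4, -4]].
det(H) = 8, tr(H) = -10.
det(H) > 0 and tr(H) < 0, so H is negative definite everywhere: concave.

concave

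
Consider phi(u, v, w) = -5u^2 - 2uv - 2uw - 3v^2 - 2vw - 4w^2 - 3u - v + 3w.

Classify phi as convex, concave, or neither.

concave

phi is quadratic, so its Hessian is the constant matrix H = [[-10, -2, -2], [-2, -6, -2], [-2, -2, -8]].
Leading principal minors: -10, 56, -400.
Signs alternate −, +, − ⇒ H ≺ 0 ⇒ concave.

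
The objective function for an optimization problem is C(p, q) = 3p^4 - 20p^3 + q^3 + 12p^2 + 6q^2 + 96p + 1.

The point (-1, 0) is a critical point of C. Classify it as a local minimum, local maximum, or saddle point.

The mixed partial ∂²C/∂p∂q is 0, so the Hessian at any point is diag(C_pp, C_qq) = diag(12(3p^2 - 10p + 2), 6(q + 2)).
At (-1, 0): H = diag(180, 12).
Both eigenvalues are positive, so H is positive definite: a local minimum.

local minimum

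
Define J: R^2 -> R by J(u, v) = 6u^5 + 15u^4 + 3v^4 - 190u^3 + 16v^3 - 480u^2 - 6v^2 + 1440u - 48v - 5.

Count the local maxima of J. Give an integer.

J separates as a function of u plus a function of v, so ∇J=0 decouples.
∂J/∂u = 30(u - 4)(u - 1)(u + 3)(u + 4) = 0 at u ∈ {-4, -3, 1, 4}; ∂J/∂v = 12(v - 1)(v + 1)(v + 4) = 0 at v ∈ {-4, -1, 1}.
The Hessian is diagonal: diag(J_uu, J_vv). Second derivatives: J_uu(-4)=-1200, J_uu(-3)=840, J_uu(1)=-1800, J_uu(4)=5040; J_vv(-4)=180, J_vv(-1)=-72, J_vv(1)=120.
Local maxima occur where both diagonal entries negative: (-4, -1), (1, -1). Count: 2.

2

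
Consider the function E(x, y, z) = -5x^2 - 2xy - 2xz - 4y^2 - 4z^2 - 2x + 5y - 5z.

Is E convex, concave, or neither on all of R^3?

concave

E is quadratic, so its Hessian is the constant matrix H = [[-10, -2, -2], [-2, -8, 0], [-2, 0, -8]].
Leading principal minors: -10, 76, -576.
Signs alternate −, +, − ⇒ H ≺ 0 ⇒ concave.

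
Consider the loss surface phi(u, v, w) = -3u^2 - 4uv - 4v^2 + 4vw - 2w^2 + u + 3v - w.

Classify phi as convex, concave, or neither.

phi is quadratic, so its Hessian is the constant matrix H = [[-6, -4, 0], [-4, -8, 4], [0, 4, -4]].
Leading principal minors: -6, 32, -32.
Signs alternate −, +, − ⇒ H ≺ 0 ⇒ concave.

concave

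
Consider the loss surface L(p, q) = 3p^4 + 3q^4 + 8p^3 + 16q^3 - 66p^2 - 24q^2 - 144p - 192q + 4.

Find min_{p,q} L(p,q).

-867

L(p,q) separates as A(p) + B(q) + 4, so its minimum is min A + min B + 4.
A'(p) = 12(p - 3)(p + 1)(p + 4) vanishes at p ∈ {-4, -1, 3}; B'(q) = 12(q - 2)(q + 2)(q + 4) vanishes at q ∈ {-4, -2, 2}.
Local minima of A (where A''>0): A(-4)=-224, A(3)=-567. Local minima of B: B(-4)=128, B(2)=-304.
So the global minimum of L is A(3) + B(2) + 4 = -567 − 304 + 4 = -867, attained at (3, 2).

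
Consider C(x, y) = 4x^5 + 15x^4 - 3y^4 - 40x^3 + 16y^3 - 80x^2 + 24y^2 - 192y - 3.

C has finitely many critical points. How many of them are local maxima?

C separates as a function of x plus a function of y, so ∇C=0 decouples.
∂C/∂x = 20x(x - 2)(x + 1)(x + 4) = 0 at x ∈ {-4, -1, 0, 2}; ∂C/∂y = -12(y - 4)(y - 2)(y + 2) = 0 at y ∈ {-2, 2, 4}.
The Hessian is diagonal: diag(C_xx, C_yy). Second derivatives: C_xx(-4)=-1440, C_xx(-1)=180, C_xx(0)=-160, C_xx(2)=720; C_yy(-2)=-288, C_yy(2)=96, C_yy(4)=-144.
Local maxima occur where both diagonal entries negative: (-4, -2), (-4, 4), (0, -2), (0, 4). Count: 4.

4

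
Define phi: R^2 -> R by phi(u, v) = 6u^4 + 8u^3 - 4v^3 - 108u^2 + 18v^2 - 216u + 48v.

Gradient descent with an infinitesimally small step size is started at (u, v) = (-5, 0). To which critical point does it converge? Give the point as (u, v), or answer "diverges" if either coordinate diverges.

(-3, -1)

phi is separable, so gradient descent decouples: u follows -∂phi/∂u, v follows -∂phi/∂v.
∂phi/∂u = 24(u - 3)(u + 1)(u + 3); at u=-5 this is -1536, so u increases.
∂phi/∂v = -12(v - 4)(v + 1); at v=0 this is 48, so v decreases.
u converges to its nearest critical value -3 (a local min of the u-part); v converges to -1. The iterate converges to (-3, -1).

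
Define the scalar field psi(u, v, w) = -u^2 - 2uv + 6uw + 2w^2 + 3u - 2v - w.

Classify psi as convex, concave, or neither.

neither

psi is quadratic, so its Hessian is the constant matrix H = [[-2, -2, 6], [-2, 0, 0], [6, 0, 4]].
Leading principal minors: -2, -4, -16.
Neither pattern holds ⇒ H is indefinite ⇒ neither convex nor concave.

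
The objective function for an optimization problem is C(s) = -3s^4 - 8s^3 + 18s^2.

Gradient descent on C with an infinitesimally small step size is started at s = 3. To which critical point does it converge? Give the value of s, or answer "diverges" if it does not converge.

diverges

C'(s) = -12s(s - 1)(s + 3), so C'(3) = -432.
Gradient descent moves in the -C' direction, i.e. s is increasing.
There is no critical point above s=3, and C' keeps the same sign, so the iterate runs off to +∞.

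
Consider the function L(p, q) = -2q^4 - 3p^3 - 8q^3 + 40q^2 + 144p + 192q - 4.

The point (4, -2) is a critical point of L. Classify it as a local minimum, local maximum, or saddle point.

saddle point

The mixed partial ∂²L/∂p∂q is 0, so the Hessian at any point is diag(L_pp, L_qq) = diag(-18p, 8(-3q^2 - 6q + 10)).
At (4, -2): H = diag(-72, 80).
The eigenvalues have opposite signs, so H is indefinite: a saddle point.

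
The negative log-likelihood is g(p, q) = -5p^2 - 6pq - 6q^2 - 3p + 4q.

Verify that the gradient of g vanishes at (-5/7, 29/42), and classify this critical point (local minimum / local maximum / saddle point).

∇g = (-10p - 6q - 3, -6p - 12q + 4); substituting (-5/7, 29/42) gives ∇g = (0, 0), so (-5/7, 29/42) is indeed a critical point.
The Hessian of g is constant: H = [[-10, -6], [-6, -12]].
det(H) = (-10)·(-12) − (-6)² = 84.
det(H) > 0 and tr(H) = -22 < 0, so H is negative definite and the point is a local maximum.

local maximum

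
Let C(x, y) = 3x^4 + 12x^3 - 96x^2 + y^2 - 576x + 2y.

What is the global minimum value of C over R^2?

C(x,y) separates as P(x) + Q(y), so its minimum is min P + min Q.
P'(x) = 12(x - 4)(x + 3)(x + 4) vanishes at x ∈ {-4, -3, 4}; Q'(y) = 2y + 2 vanishes at y ∈ {-1}.
Local minima of P (where P''>0): P(-4)=768, P(4)=-2304. Local minima of Q: Q(-1)=-1.
So the global minimum of C is P(4) + Q(-1) = -2304 − 1 = -2305, attained at (4, -1).

-2305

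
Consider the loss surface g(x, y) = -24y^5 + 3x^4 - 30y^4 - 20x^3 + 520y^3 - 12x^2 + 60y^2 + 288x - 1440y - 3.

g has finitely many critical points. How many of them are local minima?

4

g separates as a function of x plus a function of y, so ∇g=0 decouples.
∂g/∂x = 12(x - 4)(x - 3)(x + 2) = 0 at x ∈ {-2, 3, 4}; ∂g/∂y = -120(y - 3)(y - 1)(y + 1)(y + 4) = 0 at y ∈ {-4, -1, 1, 3}.
The Hessian is diagonal: diag(g_xx, g_yy). Second derivatives: g_xx(-2)=360, g_xx(3)=-60, g_xx(4)=72; g_yy(-4)=12600, g_yy(-1)=-2880, g_yy(1)=2400, g_yy(3)=-6720.
Local minima occur where both diagonal entries positive: (-2, -4), (-2, 1), (4, -4), (4, 1). Count: 4.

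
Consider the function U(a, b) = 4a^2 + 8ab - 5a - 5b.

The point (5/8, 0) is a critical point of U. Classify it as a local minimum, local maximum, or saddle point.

saddle point

The Hessian of U is constant: H = [[8, 8], [8, 0]].
det(H) = 8·0 − 8² = -64.
Since det(H) < 0, H is indefinite and the critical point is a saddle point.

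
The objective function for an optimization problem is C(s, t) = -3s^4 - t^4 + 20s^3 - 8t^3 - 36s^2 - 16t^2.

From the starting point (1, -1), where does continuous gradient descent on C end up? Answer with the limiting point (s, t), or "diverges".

(2, -2)

C is separable, so gradient descent decouples: s follows -∂C/∂s, t follows -∂C/∂t.
∂C/∂s = -12s(s - 3)(s - 2); at s=1 this is -24, so s increases.
∂C/∂t = -4t(t + 2)(t + 4); at t=-1 this is 12, so t decreases.
s converges to its nearest critical value 2 (a local min of the s-part); t converges to -2. The iterate converges to (2, -2).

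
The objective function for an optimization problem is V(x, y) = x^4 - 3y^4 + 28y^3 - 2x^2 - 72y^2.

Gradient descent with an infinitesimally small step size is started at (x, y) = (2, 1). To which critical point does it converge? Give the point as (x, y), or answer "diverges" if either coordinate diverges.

(1, 3)

V is separable, so gradient descent decouples: x follows -∂V/∂x, y follows -∂V/∂y.
∂V/∂x = 4x(x - 1)(x + 1); at x=2 this is 24, so x decreases.
∂V/∂y = -12y(y - 4)(y - 3); at y=1 this is -72, so y increases.
x converges to its nearest critical value 1 (a local min of the x-part); y converges to 3. The iterate converges to (1, 3).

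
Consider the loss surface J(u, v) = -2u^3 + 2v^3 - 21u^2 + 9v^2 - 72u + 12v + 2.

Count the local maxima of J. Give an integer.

J separates as a function of u plus a function of v, so ∇J=0 decouples.
∂J/∂u = -6(u + 3)(u + 4) = 0 at u ∈ {-4, -3}; ∂J/∂v = 6(v + 1)(v + 2) = 0 at v ∈ {-2, -1}.
The Hessian is diagonal: diag(J_uu, J_vv). Second derivatives: J_uu(-4)=6, J_uu(-3)=-6; J_vv(-2)=-6, J_vv(-1)=6.
Local maxima occur where both diagonal entries negative: (-3, -2). Count: 1.

1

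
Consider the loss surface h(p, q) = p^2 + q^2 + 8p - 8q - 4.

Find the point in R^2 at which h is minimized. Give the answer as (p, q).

(-4, 4)

h(p,q) separates as A(p) + B(q) − 4, so its minimum is min A + min B − 4.
A'(p) = 2p + 8 vanishes at p ∈ {-4}; B'(q) = 2q - 8 vanishes at q ∈ {4}.
Local minima of A (where A''>0): A(-4)=-16. Local minima of B: B(4)=-16.
So the global minimum of h is A(-4) + B(4) − 4 = -16 − 16 − 4 = -36, attained at (-4, 4).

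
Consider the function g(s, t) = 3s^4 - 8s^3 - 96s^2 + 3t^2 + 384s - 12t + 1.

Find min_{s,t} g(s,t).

-1803

g(s,t) separates as P(s) + Q(t) + 1, so its minimum is min P + min Q + 1.
P'(s) = 12(s - 4)(s - 2)(s + 4) vanishes at s ∈ {-4, 2, 4}; Q'(t) = 6(t - 2) vanishes at t ∈ {2}.
Local minima of P (where P''>0): P(-4)=-1792, P(4)=256. Local minima of Q: Q(2)=-12.
So the global minimum of g is P(-4) + Q(2) + 1 = -1792 − 12 + 1 = -1803, attained at (-4, 2).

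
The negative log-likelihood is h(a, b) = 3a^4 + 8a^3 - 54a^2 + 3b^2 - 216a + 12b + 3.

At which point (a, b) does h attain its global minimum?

h(a,b) separates as P(a) + Q(b) + 3, so its minimum is min P + min Q + 3.
P'(a) = 12(a - 3)(a + 2)(a + 3) vanishes at a ∈ {-3, -2, 3}; Q'(b) = 6b + 12 vanishes at b ∈ {-2}.
Local minima of P (where P''>0): P(-3)=189, P(3)=-675. Local minima of Q: Q(-2)=-12.
So the global minimum of h is P(3) + Q(-2) + 3 = -675 − 12 + 3 = -684, attained at (3, -2).

(3, -2)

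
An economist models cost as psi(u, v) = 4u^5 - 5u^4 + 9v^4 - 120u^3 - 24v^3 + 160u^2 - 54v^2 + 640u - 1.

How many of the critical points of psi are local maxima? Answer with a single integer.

2

psi separates as a function of u plus a function of v, so ∇psi=0 decouples.
∂psi/∂u = 20(u - 4)(u - 2)(u + 1)(u + 4) = 0 at u ∈ {-4, -1, 2, 4}; ∂psi/∂v = 36v(v - 3)(v + 1) = 0 at v ∈ {-1, 0, 3}.
The Hessian is diagonal: diag(psi_uu, psi_vv). Second derivatives: psi_uu(-4)=-2880, psi_uu(-1)=900, psi_uu(2)=-720, psi_uu(4)=1600; psi_vv(-1)=144, psi_vv(0)=-108, psi_vv(3)=432.
Local maxima occur where both diagonal entries negative: (-4, 0), (2, 0). Count: 2.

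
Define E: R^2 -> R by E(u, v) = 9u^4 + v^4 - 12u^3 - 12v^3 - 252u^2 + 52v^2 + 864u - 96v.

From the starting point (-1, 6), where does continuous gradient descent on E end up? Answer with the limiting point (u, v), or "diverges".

(-4, 4)

E is separable, so gradient descent decouples: u follows -∂E/∂u, v follows -∂E/∂v.
∂E/∂u = 36(u - 3)(u - 2)(u + 4); at u=-1 this is 1296, so u decreases.
∂E/∂v = 4(v - 4)(v - 3)(v - 2); at v=6 this is 96, so v decreases.
u converges to its nearest critical value -4 (a local min of the u-part); v converges to 4. The iterate converges to (-4, 4).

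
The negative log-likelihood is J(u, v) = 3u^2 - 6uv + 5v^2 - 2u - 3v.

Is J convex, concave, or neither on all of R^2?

J is quadratic, so its Hessian is the constant matrix H = [[6, -6], [-6, 10]].
det(H) = 24, tr(H) = 16.
det(H) > 0 and tr(H) > 0, so H is positive definite everywhere: convex.

convex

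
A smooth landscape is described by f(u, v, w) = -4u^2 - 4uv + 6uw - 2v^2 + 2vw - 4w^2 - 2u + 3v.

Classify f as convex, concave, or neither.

f is quadratic, so its Hessian is the constant matrix H = [[-8, -4, 6], [-4, -4, 2], [6, 2, -8]].
Leading principal minors: -8, 16, -48.
Signs alternate −, +, − ⇒ H ≺ 0 ⇒ concave.

concave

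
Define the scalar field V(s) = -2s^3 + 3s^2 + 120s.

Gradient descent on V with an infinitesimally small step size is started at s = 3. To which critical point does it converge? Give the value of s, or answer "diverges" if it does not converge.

V'(s) = -6(s - 5)(s + 4), so V'(3) = 84.
Gradient descent moves in the -V' direction, i.e. s is decreasing.
The nearest critical point in that direction is s = -4, where V'' = 54 > 0 (a local minimum). The iterate converges there.

-4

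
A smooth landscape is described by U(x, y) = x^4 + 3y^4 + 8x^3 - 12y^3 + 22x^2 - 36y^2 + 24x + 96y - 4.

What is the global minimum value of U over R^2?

U(x,y) separates as P(x) + Q(y) − 4, so its minimum is min P + min Q − 4.
P'(x) = 4(x + 1)(x + 2)(x + 3) vanishes at x ∈ {-3, -2, -1}; Q'(y) = 12(y - 4)(y - 1)(y + 2) vanishes at y ∈ {-2, 1, 4}.
Local minima of P (where P''>0): P(-3)=-9, P(-1)=-9. Local minima of Q: Q(-2)=-192, Q(4)=-192.
So the global minimum of U is P(-3) + Q(-2) − 4 = -9 − 192 − 4 = -205, attained at (-3, -2).

-205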